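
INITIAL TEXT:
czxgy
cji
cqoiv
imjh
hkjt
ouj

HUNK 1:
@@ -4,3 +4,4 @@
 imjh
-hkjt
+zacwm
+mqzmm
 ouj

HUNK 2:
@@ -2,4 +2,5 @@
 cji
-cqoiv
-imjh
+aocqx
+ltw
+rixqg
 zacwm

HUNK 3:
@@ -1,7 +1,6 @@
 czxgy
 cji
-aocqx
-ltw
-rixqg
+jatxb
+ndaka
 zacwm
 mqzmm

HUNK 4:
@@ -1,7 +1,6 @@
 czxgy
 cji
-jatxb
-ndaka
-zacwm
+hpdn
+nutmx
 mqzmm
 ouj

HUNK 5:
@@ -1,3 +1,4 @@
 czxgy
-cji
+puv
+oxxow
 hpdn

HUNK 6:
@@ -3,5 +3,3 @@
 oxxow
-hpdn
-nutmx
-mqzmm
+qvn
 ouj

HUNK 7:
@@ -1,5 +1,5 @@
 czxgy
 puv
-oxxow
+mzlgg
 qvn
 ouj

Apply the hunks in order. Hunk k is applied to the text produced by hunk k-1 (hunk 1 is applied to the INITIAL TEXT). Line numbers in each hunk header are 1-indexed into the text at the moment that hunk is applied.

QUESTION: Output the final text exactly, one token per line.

Answer: czxgy
puv
mzlgg
qvn
ouj

Derivation:
Hunk 1: at line 4 remove [hkjt] add [zacwm,mqzmm] -> 7 lines: czxgy cji cqoiv imjh zacwm mqzmm ouj
Hunk 2: at line 2 remove [cqoiv,imjh] add [aocqx,ltw,rixqg] -> 8 lines: czxgy cji aocqx ltw rixqg zacwm mqzmm ouj
Hunk 3: at line 1 remove [aocqx,ltw,rixqg] add [jatxb,ndaka] -> 7 lines: czxgy cji jatxb ndaka zacwm mqzmm ouj
Hunk 4: at line 1 remove [jatxb,ndaka,zacwm] add [hpdn,nutmx] -> 6 lines: czxgy cji hpdn nutmx mqzmm ouj
Hunk 5: at line 1 remove [cji] add [puv,oxxow] -> 7 lines: czxgy puv oxxow hpdn nutmx mqzmm ouj
Hunk 6: at line 3 remove [hpdn,nutmx,mqzmm] add [qvn] -> 5 lines: czxgy puv oxxow qvn ouj
Hunk 7: at line 1 remove [oxxow] add [mzlgg] -> 5 lines: czxgy puv mzlgg qvn ouj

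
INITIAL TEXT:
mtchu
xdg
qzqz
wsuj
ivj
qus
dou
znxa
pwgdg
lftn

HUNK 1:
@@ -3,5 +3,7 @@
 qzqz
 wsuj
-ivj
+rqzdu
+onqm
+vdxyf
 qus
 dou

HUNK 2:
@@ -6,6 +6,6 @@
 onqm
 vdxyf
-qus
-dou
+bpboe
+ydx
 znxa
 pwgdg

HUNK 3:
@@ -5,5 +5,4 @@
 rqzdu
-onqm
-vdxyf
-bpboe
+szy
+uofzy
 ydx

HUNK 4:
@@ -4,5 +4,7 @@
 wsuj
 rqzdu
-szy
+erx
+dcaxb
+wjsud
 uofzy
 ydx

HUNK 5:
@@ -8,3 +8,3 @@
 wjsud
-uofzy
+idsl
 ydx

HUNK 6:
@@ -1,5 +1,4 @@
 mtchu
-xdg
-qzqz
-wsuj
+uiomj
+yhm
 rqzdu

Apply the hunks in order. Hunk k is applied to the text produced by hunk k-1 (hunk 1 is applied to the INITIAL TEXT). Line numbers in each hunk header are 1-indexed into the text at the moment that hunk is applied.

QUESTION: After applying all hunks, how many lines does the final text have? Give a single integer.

Answer: 12

Derivation:
Hunk 1: at line 3 remove [ivj] add [rqzdu,onqm,vdxyf] -> 12 lines: mtchu xdg qzqz wsuj rqzdu onqm vdxyf qus dou znxa pwgdg lftn
Hunk 2: at line 6 remove [qus,dou] add [bpboe,ydx] -> 12 lines: mtchu xdg qzqz wsuj rqzdu onqm vdxyf bpboe ydx znxa pwgdg lftn
Hunk 3: at line 5 remove [onqm,vdxyf,bpboe] add [szy,uofzy] -> 11 lines: mtchu xdg qzqz wsuj rqzdu szy uofzy ydx znxa pwgdg lftn
Hunk 4: at line 4 remove [szy] add [erx,dcaxb,wjsud] -> 13 lines: mtchu xdg qzqz wsuj rqzdu erx dcaxb wjsud uofzy ydx znxa pwgdg lftn
Hunk 5: at line 8 remove [uofzy] add [idsl] -> 13 lines: mtchu xdg qzqz wsuj rqzdu erx dcaxb wjsud idsl ydx znxa pwgdg lftn
Hunk 6: at line 1 remove [xdg,qzqz,wsuj] add [uiomj,yhm] -> 12 lines: mtchu uiomj yhm rqzdu erx dcaxb wjsud idsl ydx znxa pwgdg lftn
Final line count: 12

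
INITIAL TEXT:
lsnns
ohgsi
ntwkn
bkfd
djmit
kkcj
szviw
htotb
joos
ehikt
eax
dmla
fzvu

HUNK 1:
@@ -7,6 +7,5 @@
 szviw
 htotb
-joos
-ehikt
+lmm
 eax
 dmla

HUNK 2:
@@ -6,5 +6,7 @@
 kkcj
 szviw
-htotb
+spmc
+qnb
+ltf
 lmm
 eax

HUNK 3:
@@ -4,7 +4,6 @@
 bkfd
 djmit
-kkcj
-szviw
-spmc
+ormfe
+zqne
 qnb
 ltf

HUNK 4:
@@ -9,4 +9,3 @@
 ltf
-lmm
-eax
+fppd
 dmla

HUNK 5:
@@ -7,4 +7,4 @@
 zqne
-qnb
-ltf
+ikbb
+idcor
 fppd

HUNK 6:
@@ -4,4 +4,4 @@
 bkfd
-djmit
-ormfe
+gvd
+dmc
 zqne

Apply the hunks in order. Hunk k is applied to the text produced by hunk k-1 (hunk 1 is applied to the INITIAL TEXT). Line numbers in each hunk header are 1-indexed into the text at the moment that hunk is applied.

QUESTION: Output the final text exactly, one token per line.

Hunk 1: at line 7 remove [joos,ehikt] add [lmm] -> 12 lines: lsnns ohgsi ntwkn bkfd djmit kkcj szviw htotb lmm eax dmla fzvu
Hunk 2: at line 6 remove [htotb] add [spmc,qnb,ltf] -> 14 lines: lsnns ohgsi ntwkn bkfd djmit kkcj szviw spmc qnb ltf lmm eax dmla fzvu
Hunk 3: at line 4 remove [kkcj,szviw,spmc] add [ormfe,zqne] -> 13 lines: lsnns ohgsi ntwkn bkfd djmit ormfe zqne qnb ltf lmm eax dmla fzvu
Hunk 4: at line 9 remove [lmm,eax] add [fppd] -> 12 lines: lsnns ohgsi ntwkn bkfd djmit ormfe zqne qnb ltf fppd dmla fzvu
Hunk 5: at line 7 remove [qnb,ltf] add [ikbb,idcor] -> 12 lines: lsnns ohgsi ntwkn bkfd djmit ormfe zqne ikbb idcor fppd dmla fzvu
Hunk 6: at line 4 remove [djmit,ormfe] add [gvd,dmc] -> 12 lines: lsnns ohgsi ntwkn bkfd gvd dmc zqne ikbb idcor fppd dmla fzvu

Answer: lsnns
ohgsi
ntwkn
bkfd
gvd
dmc
zqne
ikbb
idcor
fppd
dmla
fzvu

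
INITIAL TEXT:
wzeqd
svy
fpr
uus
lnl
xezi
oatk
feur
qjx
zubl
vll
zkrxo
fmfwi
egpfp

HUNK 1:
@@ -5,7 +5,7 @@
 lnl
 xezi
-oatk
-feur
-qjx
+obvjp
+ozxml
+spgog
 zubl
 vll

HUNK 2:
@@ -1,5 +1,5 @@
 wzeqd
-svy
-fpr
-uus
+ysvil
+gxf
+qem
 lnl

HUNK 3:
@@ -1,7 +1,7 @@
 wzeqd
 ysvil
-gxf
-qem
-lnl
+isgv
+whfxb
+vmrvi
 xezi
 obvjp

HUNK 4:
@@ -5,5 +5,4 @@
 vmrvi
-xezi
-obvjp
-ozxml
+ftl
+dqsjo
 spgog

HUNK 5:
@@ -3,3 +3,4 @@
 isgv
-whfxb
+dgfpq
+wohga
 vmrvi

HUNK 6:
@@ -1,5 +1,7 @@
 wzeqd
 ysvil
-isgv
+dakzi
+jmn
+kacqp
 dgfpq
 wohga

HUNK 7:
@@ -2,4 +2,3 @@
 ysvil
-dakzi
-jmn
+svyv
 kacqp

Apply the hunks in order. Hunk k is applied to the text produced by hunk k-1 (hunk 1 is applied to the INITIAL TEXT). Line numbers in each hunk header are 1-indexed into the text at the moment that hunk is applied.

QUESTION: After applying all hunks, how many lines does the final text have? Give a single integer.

Hunk 1: at line 5 remove [oatk,feur,qjx] add [obvjp,ozxml,spgog] -> 14 lines: wzeqd svy fpr uus lnl xezi obvjp ozxml spgog zubl vll zkrxo fmfwi egpfp
Hunk 2: at line 1 remove [svy,fpr,uus] add [ysvil,gxf,qem] -> 14 lines: wzeqd ysvil gxf qem lnl xezi obvjp ozxml spgog zubl vll zkrxo fmfwi egpfp
Hunk 3: at line 1 remove [gxf,qem,lnl] add [isgv,whfxb,vmrvi] -> 14 lines: wzeqd ysvil isgv whfxb vmrvi xezi obvjp ozxml spgog zubl vll zkrxo fmfwi egpfp
Hunk 4: at line 5 remove [xezi,obvjp,ozxml] add [ftl,dqsjo] -> 13 lines: wzeqd ysvil isgv whfxb vmrvi ftl dqsjo spgog zubl vll zkrxo fmfwi egpfp
Hunk 5: at line 3 remove [whfxb] add [dgfpq,wohga] -> 14 lines: wzeqd ysvil isgv dgfpq wohga vmrvi ftl dqsjo spgog zubl vll zkrxo fmfwi egpfp
Hunk 6: at line 1 remove [isgv] add [dakzi,jmn,kacqp] -> 16 lines: wzeqd ysvil dakzi jmn kacqp dgfpq wohga vmrvi ftl dqsjo spgog zubl vll zkrxo fmfwi egpfp
Hunk 7: at line 2 remove [dakzi,jmn] add [svyv] -> 15 lines: wzeqd ysvil svyv kacqp dgfpq wohga vmrvi ftl dqsjo spgog zubl vll zkrxo fmfwi egpfp
Final line count: 15

Answer: 15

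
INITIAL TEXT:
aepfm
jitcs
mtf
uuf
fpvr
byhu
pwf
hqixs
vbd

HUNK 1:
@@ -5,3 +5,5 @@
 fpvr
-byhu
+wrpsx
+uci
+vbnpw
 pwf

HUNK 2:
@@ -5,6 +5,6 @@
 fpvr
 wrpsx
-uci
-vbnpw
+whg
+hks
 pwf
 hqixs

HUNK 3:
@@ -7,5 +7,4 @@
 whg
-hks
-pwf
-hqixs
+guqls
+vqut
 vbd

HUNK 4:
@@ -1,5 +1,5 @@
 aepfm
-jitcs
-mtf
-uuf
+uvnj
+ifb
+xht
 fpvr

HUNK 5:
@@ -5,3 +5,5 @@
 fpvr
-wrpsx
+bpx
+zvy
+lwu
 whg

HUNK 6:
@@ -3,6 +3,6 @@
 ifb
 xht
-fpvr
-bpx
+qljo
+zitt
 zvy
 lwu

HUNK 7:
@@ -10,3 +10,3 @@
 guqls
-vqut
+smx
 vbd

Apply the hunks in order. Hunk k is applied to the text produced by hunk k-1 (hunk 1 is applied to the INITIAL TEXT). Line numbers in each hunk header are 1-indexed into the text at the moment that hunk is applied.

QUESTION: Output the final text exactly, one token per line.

Hunk 1: at line 5 remove [byhu] add [wrpsx,uci,vbnpw] -> 11 lines: aepfm jitcs mtf uuf fpvr wrpsx uci vbnpw pwf hqixs vbd
Hunk 2: at line 5 remove [uci,vbnpw] add [whg,hks] -> 11 lines: aepfm jitcs mtf uuf fpvr wrpsx whg hks pwf hqixs vbd
Hunk 3: at line 7 remove [hks,pwf,hqixs] add [guqls,vqut] -> 10 lines: aepfm jitcs mtf uuf fpvr wrpsx whg guqls vqut vbd
Hunk 4: at line 1 remove [jitcs,mtf,uuf] add [uvnj,ifb,xht] -> 10 lines: aepfm uvnj ifb xht fpvr wrpsx whg guqls vqut vbd
Hunk 5: at line 5 remove [wrpsx] add [bpx,zvy,lwu] -> 12 lines: aepfm uvnj ifb xht fpvr bpx zvy lwu whg guqls vqut vbd
Hunk 6: at line 3 remove [fpvr,bpx] add [qljo,zitt] -> 12 lines: aepfm uvnj ifb xht qljo zitt zvy lwu whg guqls vqut vbd
Hunk 7: at line 10 remove [vqut] add [smx] -> 12 lines: aepfm uvnj ifb xht qljo zitt zvy lwu whg guqls smx vbd

Answer: aepfm
uvnj
ifb
xht
qljo
zitt
zvy
lwu
whg
guqls
smx
vbd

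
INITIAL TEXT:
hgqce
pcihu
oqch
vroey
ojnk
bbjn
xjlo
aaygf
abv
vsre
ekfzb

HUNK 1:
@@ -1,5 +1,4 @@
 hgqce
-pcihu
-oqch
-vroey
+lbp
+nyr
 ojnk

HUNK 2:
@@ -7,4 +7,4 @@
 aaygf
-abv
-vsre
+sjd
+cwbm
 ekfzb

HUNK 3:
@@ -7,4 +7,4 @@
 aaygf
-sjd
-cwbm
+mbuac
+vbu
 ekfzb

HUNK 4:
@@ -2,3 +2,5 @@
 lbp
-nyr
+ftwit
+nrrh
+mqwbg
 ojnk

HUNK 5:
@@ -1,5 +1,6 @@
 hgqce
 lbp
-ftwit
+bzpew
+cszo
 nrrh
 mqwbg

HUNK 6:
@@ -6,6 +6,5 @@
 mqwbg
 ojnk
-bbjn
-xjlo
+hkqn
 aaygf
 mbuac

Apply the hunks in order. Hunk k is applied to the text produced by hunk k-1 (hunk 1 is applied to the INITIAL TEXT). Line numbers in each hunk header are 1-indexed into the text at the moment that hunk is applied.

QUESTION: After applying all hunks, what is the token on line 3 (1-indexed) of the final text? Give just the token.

Hunk 1: at line 1 remove [pcihu,oqch,vroey] add [lbp,nyr] -> 10 lines: hgqce lbp nyr ojnk bbjn xjlo aaygf abv vsre ekfzb
Hunk 2: at line 7 remove [abv,vsre] add [sjd,cwbm] -> 10 lines: hgqce lbp nyr ojnk bbjn xjlo aaygf sjd cwbm ekfzb
Hunk 3: at line 7 remove [sjd,cwbm] add [mbuac,vbu] -> 10 lines: hgqce lbp nyr ojnk bbjn xjlo aaygf mbuac vbu ekfzb
Hunk 4: at line 2 remove [nyr] add [ftwit,nrrh,mqwbg] -> 12 lines: hgqce lbp ftwit nrrh mqwbg ojnk bbjn xjlo aaygf mbuac vbu ekfzb
Hunk 5: at line 1 remove [ftwit] add [bzpew,cszo] -> 13 lines: hgqce lbp bzpew cszo nrrh mqwbg ojnk bbjn xjlo aaygf mbuac vbu ekfzb
Hunk 6: at line 6 remove [bbjn,xjlo] add [hkqn] -> 12 lines: hgqce lbp bzpew cszo nrrh mqwbg ojnk hkqn aaygf mbuac vbu ekfzb
Final line 3: bzpew

Answer: bzpew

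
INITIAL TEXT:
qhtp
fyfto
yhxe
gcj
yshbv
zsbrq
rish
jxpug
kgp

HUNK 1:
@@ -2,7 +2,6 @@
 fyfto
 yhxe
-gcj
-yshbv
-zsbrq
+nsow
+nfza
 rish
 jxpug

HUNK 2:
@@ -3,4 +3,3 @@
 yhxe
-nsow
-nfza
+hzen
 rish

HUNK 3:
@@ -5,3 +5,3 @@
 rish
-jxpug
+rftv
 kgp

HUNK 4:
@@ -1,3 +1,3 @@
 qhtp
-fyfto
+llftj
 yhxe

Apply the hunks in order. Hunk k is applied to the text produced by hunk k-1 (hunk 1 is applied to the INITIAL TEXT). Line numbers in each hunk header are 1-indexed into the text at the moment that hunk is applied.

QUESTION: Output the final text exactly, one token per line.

Answer: qhtp
llftj
yhxe
hzen
rish
rftv
kgp

Derivation:
Hunk 1: at line 2 remove [gcj,yshbv,zsbrq] add [nsow,nfza] -> 8 lines: qhtp fyfto yhxe nsow nfza rish jxpug kgp
Hunk 2: at line 3 remove [nsow,nfza] add [hzen] -> 7 lines: qhtp fyfto yhxe hzen rish jxpug kgp
Hunk 3: at line 5 remove [jxpug] add [rftv] -> 7 lines: qhtp fyfto yhxe hzen rish rftv kgp
Hunk 4: at line 1 remove [fyfto] add [llftj] -> 7 lines: qhtp llftj yhxe hzen rish rftv kgp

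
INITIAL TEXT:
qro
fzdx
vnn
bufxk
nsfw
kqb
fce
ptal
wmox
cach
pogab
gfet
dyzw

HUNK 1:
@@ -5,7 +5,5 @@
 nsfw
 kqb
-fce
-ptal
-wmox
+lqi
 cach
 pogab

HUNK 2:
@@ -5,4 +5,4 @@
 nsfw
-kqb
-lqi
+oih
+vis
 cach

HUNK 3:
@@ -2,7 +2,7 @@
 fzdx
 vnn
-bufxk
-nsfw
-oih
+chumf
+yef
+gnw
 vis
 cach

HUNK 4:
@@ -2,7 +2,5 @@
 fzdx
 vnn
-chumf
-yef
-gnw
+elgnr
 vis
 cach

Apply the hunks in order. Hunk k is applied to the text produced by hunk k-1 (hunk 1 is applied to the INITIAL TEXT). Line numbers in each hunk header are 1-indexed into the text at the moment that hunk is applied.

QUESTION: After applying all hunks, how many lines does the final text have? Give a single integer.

Hunk 1: at line 5 remove [fce,ptal,wmox] add [lqi] -> 11 lines: qro fzdx vnn bufxk nsfw kqb lqi cach pogab gfet dyzw
Hunk 2: at line 5 remove [kqb,lqi] add [oih,vis] -> 11 lines: qro fzdx vnn bufxk nsfw oih vis cach pogab gfet dyzw
Hunk 3: at line 2 remove [bufxk,nsfw,oih] add [chumf,yef,gnw] -> 11 lines: qro fzdx vnn chumf yef gnw vis cach pogab gfet dyzw
Hunk 4: at line 2 remove [chumf,yef,gnw] add [elgnr] -> 9 lines: qro fzdx vnn elgnr vis cach pogab gfet dyzw
Final line count: 9

Answer: 9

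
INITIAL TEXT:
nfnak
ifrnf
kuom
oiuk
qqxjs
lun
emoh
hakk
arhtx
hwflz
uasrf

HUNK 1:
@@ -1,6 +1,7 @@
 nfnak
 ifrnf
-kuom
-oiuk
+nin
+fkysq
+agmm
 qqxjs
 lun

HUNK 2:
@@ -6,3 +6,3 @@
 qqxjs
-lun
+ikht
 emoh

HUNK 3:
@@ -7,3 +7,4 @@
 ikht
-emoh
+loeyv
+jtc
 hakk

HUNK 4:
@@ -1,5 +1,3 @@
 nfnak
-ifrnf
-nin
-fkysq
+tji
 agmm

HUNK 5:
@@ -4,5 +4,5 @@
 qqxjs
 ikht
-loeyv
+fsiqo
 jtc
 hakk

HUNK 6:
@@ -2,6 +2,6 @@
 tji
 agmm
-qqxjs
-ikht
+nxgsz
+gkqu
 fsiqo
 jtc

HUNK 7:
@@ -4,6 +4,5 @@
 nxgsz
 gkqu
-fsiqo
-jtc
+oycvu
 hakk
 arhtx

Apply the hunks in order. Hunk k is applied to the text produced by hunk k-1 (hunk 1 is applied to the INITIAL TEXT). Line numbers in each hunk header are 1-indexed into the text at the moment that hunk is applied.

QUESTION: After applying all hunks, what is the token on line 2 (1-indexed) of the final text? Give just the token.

Answer: tji

Derivation:
Hunk 1: at line 1 remove [kuom,oiuk] add [nin,fkysq,agmm] -> 12 lines: nfnak ifrnf nin fkysq agmm qqxjs lun emoh hakk arhtx hwflz uasrf
Hunk 2: at line 6 remove [lun] add [ikht] -> 12 lines: nfnak ifrnf nin fkysq agmm qqxjs ikht emoh hakk arhtx hwflz uasrf
Hunk 3: at line 7 remove [emoh] add [loeyv,jtc] -> 13 lines: nfnak ifrnf nin fkysq agmm qqxjs ikht loeyv jtc hakk arhtx hwflz uasrf
Hunk 4: at line 1 remove [ifrnf,nin,fkysq] add [tji] -> 11 lines: nfnak tji agmm qqxjs ikht loeyv jtc hakk arhtx hwflz uasrf
Hunk 5: at line 4 remove [loeyv] add [fsiqo] -> 11 lines: nfnak tji agmm qqxjs ikht fsiqo jtc hakk arhtx hwflz uasrf
Hunk 6: at line 2 remove [qqxjs,ikht] add [nxgsz,gkqu] -> 11 lines: nfnak tji agmm nxgsz gkqu fsiqo jtc hakk arhtx hwflz uasrf
Hunk 7: at line 4 remove [fsiqo,jtc] add [oycvu] -> 10 lines: nfnak tji agmm nxgsz gkqu oycvu hakk arhtx hwflz uasrf
Final line 2: tji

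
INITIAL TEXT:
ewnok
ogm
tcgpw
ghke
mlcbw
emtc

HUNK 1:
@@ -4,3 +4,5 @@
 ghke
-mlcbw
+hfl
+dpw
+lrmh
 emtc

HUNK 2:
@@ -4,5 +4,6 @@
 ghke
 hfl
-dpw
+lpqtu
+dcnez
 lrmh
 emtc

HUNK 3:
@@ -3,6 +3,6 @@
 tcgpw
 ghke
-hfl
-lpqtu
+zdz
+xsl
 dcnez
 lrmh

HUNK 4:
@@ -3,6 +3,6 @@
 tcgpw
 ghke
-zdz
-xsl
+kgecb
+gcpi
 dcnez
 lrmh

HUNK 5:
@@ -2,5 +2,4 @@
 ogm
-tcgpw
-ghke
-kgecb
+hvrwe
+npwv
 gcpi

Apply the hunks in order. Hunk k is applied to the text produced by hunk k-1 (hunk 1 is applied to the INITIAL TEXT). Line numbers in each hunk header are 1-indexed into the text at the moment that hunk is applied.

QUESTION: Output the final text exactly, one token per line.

Answer: ewnok
ogm
hvrwe
npwv
gcpi
dcnez
lrmh
emtc

Derivation:
Hunk 1: at line 4 remove [mlcbw] add [hfl,dpw,lrmh] -> 8 lines: ewnok ogm tcgpw ghke hfl dpw lrmh emtc
Hunk 2: at line 4 remove [dpw] add [lpqtu,dcnez] -> 9 lines: ewnok ogm tcgpw ghke hfl lpqtu dcnez lrmh emtc
Hunk 3: at line 3 remove [hfl,lpqtu] add [zdz,xsl] -> 9 lines: ewnok ogm tcgpw ghke zdz xsl dcnez lrmh emtc
Hunk 4: at line 3 remove [zdz,xsl] add [kgecb,gcpi] -> 9 lines: ewnok ogm tcgpw ghke kgecb gcpi dcnez lrmh emtc
Hunk 5: at line 2 remove [tcgpw,ghke,kgecb] add [hvrwe,npwv] -> 8 lines: ewnok ogm hvrwe npwv gcpi dcnez lrmh emtc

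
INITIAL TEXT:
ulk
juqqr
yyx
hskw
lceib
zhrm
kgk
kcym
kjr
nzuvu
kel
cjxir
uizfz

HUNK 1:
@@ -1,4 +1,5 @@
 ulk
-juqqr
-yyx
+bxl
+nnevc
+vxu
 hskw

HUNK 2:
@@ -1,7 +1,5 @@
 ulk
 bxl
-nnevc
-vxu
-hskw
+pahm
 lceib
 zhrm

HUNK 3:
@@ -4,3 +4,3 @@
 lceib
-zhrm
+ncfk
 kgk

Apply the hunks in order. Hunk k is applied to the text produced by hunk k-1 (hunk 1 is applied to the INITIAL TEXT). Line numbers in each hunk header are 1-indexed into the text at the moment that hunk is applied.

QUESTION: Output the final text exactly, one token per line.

Hunk 1: at line 1 remove [juqqr,yyx] add [bxl,nnevc,vxu] -> 14 lines: ulk bxl nnevc vxu hskw lceib zhrm kgk kcym kjr nzuvu kel cjxir uizfz
Hunk 2: at line 1 remove [nnevc,vxu,hskw] add [pahm] -> 12 lines: ulk bxl pahm lceib zhrm kgk kcym kjr nzuvu kel cjxir uizfz
Hunk 3: at line 4 remove [zhrm] add [ncfk] -> 12 lines: ulk bxl pahm lceib ncfk kgk kcym kjr nzuvu kel cjxir uizfz

Answer: ulk
bxl
pahm
lceib
ncfk
kgk
kcym
kjr
nzuvu
kel
cjxir
uizfz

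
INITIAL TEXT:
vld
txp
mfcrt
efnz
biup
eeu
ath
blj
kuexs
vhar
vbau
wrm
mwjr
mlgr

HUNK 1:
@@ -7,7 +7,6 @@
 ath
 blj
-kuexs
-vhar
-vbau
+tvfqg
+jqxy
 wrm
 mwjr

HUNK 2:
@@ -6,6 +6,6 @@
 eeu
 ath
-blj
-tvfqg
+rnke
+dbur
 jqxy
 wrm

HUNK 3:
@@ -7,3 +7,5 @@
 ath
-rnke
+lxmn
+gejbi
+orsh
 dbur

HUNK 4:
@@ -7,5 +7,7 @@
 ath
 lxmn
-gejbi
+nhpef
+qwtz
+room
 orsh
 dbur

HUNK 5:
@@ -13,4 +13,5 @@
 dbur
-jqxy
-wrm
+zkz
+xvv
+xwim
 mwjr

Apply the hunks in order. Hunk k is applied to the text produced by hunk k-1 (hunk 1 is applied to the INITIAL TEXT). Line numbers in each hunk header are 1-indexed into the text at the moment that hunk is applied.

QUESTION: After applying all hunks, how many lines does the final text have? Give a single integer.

Answer: 18

Derivation:
Hunk 1: at line 7 remove [kuexs,vhar,vbau] add [tvfqg,jqxy] -> 13 lines: vld txp mfcrt efnz biup eeu ath blj tvfqg jqxy wrm mwjr mlgr
Hunk 2: at line 6 remove [blj,tvfqg] add [rnke,dbur] -> 13 lines: vld txp mfcrt efnz biup eeu ath rnke dbur jqxy wrm mwjr mlgr
Hunk 3: at line 7 remove [rnke] add [lxmn,gejbi,orsh] -> 15 lines: vld txp mfcrt efnz biup eeu ath lxmn gejbi orsh dbur jqxy wrm mwjr mlgr
Hunk 4: at line 7 remove [gejbi] add [nhpef,qwtz,room] -> 17 lines: vld txp mfcrt efnz biup eeu ath lxmn nhpef qwtz room orsh dbur jqxy wrm mwjr mlgr
Hunk 5: at line 13 remove [jqxy,wrm] add [zkz,xvv,xwim] -> 18 lines: vld txp mfcrt efnz biup eeu ath lxmn nhpef qwtz room orsh dbur zkz xvv xwim mwjr mlgr
Final line count: 18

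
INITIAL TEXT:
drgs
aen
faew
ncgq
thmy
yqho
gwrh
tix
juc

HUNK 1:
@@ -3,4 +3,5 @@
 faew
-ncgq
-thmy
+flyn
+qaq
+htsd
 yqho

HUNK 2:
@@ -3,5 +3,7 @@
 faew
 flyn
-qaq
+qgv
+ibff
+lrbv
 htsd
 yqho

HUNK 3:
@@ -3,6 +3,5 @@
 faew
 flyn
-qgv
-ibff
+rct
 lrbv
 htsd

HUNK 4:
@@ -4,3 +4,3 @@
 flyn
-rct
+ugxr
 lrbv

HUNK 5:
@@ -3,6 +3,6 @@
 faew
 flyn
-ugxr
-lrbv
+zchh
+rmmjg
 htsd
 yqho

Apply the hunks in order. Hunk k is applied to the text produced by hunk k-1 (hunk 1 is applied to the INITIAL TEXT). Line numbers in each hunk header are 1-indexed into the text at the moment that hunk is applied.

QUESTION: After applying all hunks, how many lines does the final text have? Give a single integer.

Answer: 11

Derivation:
Hunk 1: at line 3 remove [ncgq,thmy] add [flyn,qaq,htsd] -> 10 lines: drgs aen faew flyn qaq htsd yqho gwrh tix juc
Hunk 2: at line 3 remove [qaq] add [qgv,ibff,lrbv] -> 12 lines: drgs aen faew flyn qgv ibff lrbv htsd yqho gwrh tix juc
Hunk 3: at line 3 remove [qgv,ibff] add [rct] -> 11 lines: drgs aen faew flyn rct lrbv htsd yqho gwrh tix juc
Hunk 4: at line 4 remove [rct] add [ugxr] -> 11 lines: drgs aen faew flyn ugxr lrbv htsd yqho gwrh tix juc
Hunk 5: at line 3 remove [ugxr,lrbv] add [zchh,rmmjg] -> 11 lines: drgs aen faew flyn zchh rmmjg htsd yqho gwrh tix juc
Final line count: 11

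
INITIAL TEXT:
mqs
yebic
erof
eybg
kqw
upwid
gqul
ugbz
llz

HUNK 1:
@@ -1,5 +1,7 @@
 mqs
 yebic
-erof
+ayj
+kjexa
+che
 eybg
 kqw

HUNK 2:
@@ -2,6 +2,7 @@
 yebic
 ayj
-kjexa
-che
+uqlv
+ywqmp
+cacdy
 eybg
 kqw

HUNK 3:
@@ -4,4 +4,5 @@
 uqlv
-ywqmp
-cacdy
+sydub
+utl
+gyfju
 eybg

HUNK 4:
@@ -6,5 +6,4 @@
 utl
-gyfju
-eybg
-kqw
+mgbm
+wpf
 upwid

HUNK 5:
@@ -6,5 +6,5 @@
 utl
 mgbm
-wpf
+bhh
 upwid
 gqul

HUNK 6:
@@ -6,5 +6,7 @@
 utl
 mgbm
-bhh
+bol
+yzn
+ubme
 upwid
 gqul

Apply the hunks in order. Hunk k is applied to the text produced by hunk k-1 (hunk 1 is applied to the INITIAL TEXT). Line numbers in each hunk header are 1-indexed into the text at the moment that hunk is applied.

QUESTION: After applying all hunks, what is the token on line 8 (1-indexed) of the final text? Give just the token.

Answer: bol

Derivation:
Hunk 1: at line 1 remove [erof] add [ayj,kjexa,che] -> 11 lines: mqs yebic ayj kjexa che eybg kqw upwid gqul ugbz llz
Hunk 2: at line 2 remove [kjexa,che] add [uqlv,ywqmp,cacdy] -> 12 lines: mqs yebic ayj uqlv ywqmp cacdy eybg kqw upwid gqul ugbz llz
Hunk 3: at line 4 remove [ywqmp,cacdy] add [sydub,utl,gyfju] -> 13 lines: mqs yebic ayj uqlv sydub utl gyfju eybg kqw upwid gqul ugbz llz
Hunk 4: at line 6 remove [gyfju,eybg,kqw] add [mgbm,wpf] -> 12 lines: mqs yebic ayj uqlv sydub utl mgbm wpf upwid gqul ugbz llz
Hunk 5: at line 6 remove [wpf] add [bhh] -> 12 lines: mqs yebic ayj uqlv sydub utl mgbm bhh upwid gqul ugbz llz
Hunk 6: at line 6 remove [bhh] add [bol,yzn,ubme] -> 14 lines: mqs yebic ayj uqlv sydub utl mgbm bol yzn ubme upwid gqul ugbz llz
Final line 8: bol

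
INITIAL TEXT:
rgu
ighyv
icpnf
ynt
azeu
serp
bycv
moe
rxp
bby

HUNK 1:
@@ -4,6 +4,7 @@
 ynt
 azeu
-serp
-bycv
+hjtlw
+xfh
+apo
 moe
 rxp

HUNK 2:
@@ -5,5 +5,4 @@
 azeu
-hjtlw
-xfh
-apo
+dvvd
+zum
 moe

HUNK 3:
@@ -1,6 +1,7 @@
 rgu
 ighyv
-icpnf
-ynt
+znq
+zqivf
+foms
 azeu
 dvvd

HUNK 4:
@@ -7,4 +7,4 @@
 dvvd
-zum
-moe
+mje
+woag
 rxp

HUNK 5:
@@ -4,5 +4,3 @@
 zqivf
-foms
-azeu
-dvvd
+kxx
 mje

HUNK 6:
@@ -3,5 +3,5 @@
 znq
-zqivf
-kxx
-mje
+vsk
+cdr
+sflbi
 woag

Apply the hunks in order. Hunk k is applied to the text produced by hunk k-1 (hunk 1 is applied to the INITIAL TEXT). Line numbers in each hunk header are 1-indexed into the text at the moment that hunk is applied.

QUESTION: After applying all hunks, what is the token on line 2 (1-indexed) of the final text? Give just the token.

Answer: ighyv

Derivation:
Hunk 1: at line 4 remove [serp,bycv] add [hjtlw,xfh,apo] -> 11 lines: rgu ighyv icpnf ynt azeu hjtlw xfh apo moe rxp bby
Hunk 2: at line 5 remove [hjtlw,xfh,apo] add [dvvd,zum] -> 10 lines: rgu ighyv icpnf ynt azeu dvvd zum moe rxp bby
Hunk 3: at line 1 remove [icpnf,ynt] add [znq,zqivf,foms] -> 11 lines: rgu ighyv znq zqivf foms azeu dvvd zum moe rxp bby
Hunk 4: at line 7 remove [zum,moe] add [mje,woag] -> 11 lines: rgu ighyv znq zqivf foms azeu dvvd mje woag rxp bby
Hunk 5: at line 4 remove [foms,azeu,dvvd] add [kxx] -> 9 lines: rgu ighyv znq zqivf kxx mje woag rxp bby
Hunk 6: at line 3 remove [zqivf,kxx,mje] add [vsk,cdr,sflbi] -> 9 lines: rgu ighyv znq vsk cdr sflbi woag rxp bby
Final line 2: ighyv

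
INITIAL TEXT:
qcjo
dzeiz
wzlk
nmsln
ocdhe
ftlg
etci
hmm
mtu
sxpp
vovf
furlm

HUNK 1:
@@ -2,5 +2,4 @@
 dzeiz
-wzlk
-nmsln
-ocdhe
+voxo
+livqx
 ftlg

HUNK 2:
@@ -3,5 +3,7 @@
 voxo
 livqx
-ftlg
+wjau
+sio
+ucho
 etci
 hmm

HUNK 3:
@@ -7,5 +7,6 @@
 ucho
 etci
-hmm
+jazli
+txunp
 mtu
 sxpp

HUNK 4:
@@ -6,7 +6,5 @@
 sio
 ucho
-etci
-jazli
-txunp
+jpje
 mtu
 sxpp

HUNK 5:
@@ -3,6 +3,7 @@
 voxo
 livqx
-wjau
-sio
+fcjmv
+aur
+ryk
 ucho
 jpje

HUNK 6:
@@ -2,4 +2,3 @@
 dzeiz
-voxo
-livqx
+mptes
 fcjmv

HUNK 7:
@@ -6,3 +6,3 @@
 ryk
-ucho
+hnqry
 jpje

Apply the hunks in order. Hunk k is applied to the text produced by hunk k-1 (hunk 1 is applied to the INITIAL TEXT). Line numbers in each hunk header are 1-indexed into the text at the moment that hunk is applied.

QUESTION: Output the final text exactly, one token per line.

Answer: qcjo
dzeiz
mptes
fcjmv
aur
ryk
hnqry
jpje
mtu
sxpp
vovf
furlm

Derivation:
Hunk 1: at line 2 remove [wzlk,nmsln,ocdhe] add [voxo,livqx] -> 11 lines: qcjo dzeiz voxo livqx ftlg etci hmm mtu sxpp vovf furlm
Hunk 2: at line 3 remove [ftlg] add [wjau,sio,ucho] -> 13 lines: qcjo dzeiz voxo livqx wjau sio ucho etci hmm mtu sxpp vovf furlm
Hunk 3: at line 7 remove [hmm] add [jazli,txunp] -> 14 lines: qcjo dzeiz voxo livqx wjau sio ucho etci jazli txunp mtu sxpp vovf furlm
Hunk 4: at line 6 remove [etci,jazli,txunp] add [jpje] -> 12 lines: qcjo dzeiz voxo livqx wjau sio ucho jpje mtu sxpp vovf furlm
Hunk 5: at line 3 remove [wjau,sio] add [fcjmv,aur,ryk] -> 13 lines: qcjo dzeiz voxo livqx fcjmv aur ryk ucho jpje mtu sxpp vovf furlm
Hunk 6: at line 2 remove [voxo,livqx] add [mptes] -> 12 lines: qcjo dzeiz mptes fcjmv aur ryk ucho jpje mtu sxpp vovf furlm
Hunk 7: at line 6 remove [ucho] add [hnqry] -> 12 lines: qcjo dzeiz mptes fcjmv aur ryk hnqry jpje mtu sxpp vovf furlm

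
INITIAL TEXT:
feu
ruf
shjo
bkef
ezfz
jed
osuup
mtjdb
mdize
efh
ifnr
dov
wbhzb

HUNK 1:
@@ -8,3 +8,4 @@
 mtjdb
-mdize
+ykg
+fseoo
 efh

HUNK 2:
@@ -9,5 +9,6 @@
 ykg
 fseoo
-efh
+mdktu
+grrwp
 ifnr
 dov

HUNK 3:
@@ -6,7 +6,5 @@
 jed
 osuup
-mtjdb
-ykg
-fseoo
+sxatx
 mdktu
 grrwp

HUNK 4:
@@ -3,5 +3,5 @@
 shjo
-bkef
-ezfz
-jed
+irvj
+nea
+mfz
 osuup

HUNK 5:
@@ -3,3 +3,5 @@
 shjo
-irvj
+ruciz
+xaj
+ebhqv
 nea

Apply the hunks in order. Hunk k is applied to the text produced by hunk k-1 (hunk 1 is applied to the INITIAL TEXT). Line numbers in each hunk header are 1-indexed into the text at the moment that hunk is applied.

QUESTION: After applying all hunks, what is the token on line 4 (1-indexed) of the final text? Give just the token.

Answer: ruciz

Derivation:
Hunk 1: at line 8 remove [mdize] add [ykg,fseoo] -> 14 lines: feu ruf shjo bkef ezfz jed osuup mtjdb ykg fseoo efh ifnr dov wbhzb
Hunk 2: at line 9 remove [efh] add [mdktu,grrwp] -> 15 lines: feu ruf shjo bkef ezfz jed osuup mtjdb ykg fseoo mdktu grrwp ifnr dov wbhzb
Hunk 3: at line 6 remove [mtjdb,ykg,fseoo] add [sxatx] -> 13 lines: feu ruf shjo bkef ezfz jed osuup sxatx mdktu grrwp ifnr dov wbhzb
Hunk 4: at line 3 remove [bkef,ezfz,jed] add [irvj,nea,mfz] -> 13 lines: feu ruf shjo irvj nea mfz osuup sxatx mdktu grrwp ifnr dov wbhzb
Hunk 5: at line 3 remove [irvj] add [ruciz,xaj,ebhqv] -> 15 lines: feu ruf shjo ruciz xaj ebhqv nea mfz osuup sxatx mdktu grrwp ifnr dov wbhzb
Final line 4: ruciz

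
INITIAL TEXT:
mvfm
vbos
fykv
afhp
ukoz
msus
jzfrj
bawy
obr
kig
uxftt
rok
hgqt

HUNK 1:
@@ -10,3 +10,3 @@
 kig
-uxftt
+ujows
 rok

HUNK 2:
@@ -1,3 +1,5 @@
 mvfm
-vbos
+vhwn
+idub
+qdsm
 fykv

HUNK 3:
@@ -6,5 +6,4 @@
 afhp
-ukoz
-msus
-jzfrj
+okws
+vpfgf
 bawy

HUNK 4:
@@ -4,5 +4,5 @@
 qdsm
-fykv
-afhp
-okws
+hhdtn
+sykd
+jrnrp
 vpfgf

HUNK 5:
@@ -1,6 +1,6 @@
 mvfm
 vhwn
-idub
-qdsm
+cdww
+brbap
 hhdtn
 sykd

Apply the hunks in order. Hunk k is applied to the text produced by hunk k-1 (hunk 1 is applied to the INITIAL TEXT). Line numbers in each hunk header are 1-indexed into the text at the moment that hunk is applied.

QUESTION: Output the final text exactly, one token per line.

Hunk 1: at line 10 remove [uxftt] add [ujows] -> 13 lines: mvfm vbos fykv afhp ukoz msus jzfrj bawy obr kig ujows rok hgqt
Hunk 2: at line 1 remove [vbos] add [vhwn,idub,qdsm] -> 15 lines: mvfm vhwn idub qdsm fykv afhp ukoz msus jzfrj bawy obr kig ujows rok hgqt
Hunk 3: at line 6 remove [ukoz,msus,jzfrj] add [okws,vpfgf] -> 14 lines: mvfm vhwn idub qdsm fykv afhp okws vpfgf bawy obr kig ujows rok hgqt
Hunk 4: at line 4 remove [fykv,afhp,okws] add [hhdtn,sykd,jrnrp] -> 14 lines: mvfm vhwn idub qdsm hhdtn sykd jrnrp vpfgf bawy obr kig ujows rok hgqt
Hunk 5: at line 1 remove [idub,qdsm] add [cdww,brbap] -> 14 lines: mvfm vhwn cdww brbap hhdtn sykd jrnrp vpfgf bawy obr kig ujows rok hgqt

Answer: mvfm
vhwn
cdww
brbap
hhdtn
sykd
jrnrp
vpfgf
bawy
obr
kig
ujows
rok
hgqt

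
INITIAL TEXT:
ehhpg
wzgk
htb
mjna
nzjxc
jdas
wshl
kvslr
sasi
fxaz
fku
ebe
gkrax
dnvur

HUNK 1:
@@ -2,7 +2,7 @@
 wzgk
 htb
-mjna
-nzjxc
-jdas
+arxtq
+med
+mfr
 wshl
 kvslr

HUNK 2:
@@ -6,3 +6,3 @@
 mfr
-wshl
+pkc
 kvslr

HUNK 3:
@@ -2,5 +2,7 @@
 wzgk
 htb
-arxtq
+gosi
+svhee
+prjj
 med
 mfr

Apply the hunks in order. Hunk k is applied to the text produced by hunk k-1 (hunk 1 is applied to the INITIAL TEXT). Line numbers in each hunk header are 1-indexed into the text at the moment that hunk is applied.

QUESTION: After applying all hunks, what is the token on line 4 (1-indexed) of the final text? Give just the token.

Answer: gosi

Derivation:
Hunk 1: at line 2 remove [mjna,nzjxc,jdas] add [arxtq,med,mfr] -> 14 lines: ehhpg wzgk htb arxtq med mfr wshl kvslr sasi fxaz fku ebe gkrax dnvur
Hunk 2: at line 6 remove [wshl] add [pkc] -> 14 lines: ehhpg wzgk htb arxtq med mfr pkc kvslr sasi fxaz fku ebe gkrax dnvur
Hunk 3: at line 2 remove [arxtq] add [gosi,svhee,prjj] -> 16 lines: ehhpg wzgk htb gosi svhee prjj med mfr pkc kvslr sasi fxaz fku ebe gkrax dnvur
Final line 4: gosi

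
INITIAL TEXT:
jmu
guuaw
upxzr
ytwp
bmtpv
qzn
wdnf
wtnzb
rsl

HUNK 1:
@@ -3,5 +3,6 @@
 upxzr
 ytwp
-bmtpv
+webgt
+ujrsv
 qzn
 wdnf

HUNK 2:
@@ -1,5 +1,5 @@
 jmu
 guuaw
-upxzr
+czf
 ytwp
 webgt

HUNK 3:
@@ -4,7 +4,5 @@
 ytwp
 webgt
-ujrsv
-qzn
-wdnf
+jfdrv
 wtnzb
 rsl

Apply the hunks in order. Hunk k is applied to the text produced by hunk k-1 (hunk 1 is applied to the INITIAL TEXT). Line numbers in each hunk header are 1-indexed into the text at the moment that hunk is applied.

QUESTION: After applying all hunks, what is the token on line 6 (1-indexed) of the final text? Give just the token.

Hunk 1: at line 3 remove [bmtpv] add [webgt,ujrsv] -> 10 lines: jmu guuaw upxzr ytwp webgt ujrsv qzn wdnf wtnzb rsl
Hunk 2: at line 1 remove [upxzr] add [czf] -> 10 lines: jmu guuaw czf ytwp webgt ujrsv qzn wdnf wtnzb rsl
Hunk 3: at line 4 remove [ujrsv,qzn,wdnf] add [jfdrv] -> 8 lines: jmu guuaw czf ytwp webgt jfdrv wtnzb rsl
Final line 6: jfdrv

Answer: jfdrv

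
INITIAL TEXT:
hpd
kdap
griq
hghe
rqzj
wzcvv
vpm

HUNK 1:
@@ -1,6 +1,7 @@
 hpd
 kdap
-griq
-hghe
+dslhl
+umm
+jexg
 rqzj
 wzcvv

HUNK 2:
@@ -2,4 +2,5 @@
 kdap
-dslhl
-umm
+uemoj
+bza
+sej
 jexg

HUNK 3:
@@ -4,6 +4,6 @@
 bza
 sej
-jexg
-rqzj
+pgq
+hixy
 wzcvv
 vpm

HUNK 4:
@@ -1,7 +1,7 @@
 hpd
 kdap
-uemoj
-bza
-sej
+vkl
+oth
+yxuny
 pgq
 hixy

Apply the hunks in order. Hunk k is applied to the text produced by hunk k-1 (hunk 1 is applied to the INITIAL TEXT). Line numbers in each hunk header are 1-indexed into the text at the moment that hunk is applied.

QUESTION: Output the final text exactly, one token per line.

Answer: hpd
kdap
vkl
oth
yxuny
pgq
hixy
wzcvv
vpm

Derivation:
Hunk 1: at line 1 remove [griq,hghe] add [dslhl,umm,jexg] -> 8 lines: hpd kdap dslhl umm jexg rqzj wzcvv vpm
Hunk 2: at line 2 remove [dslhl,umm] add [uemoj,bza,sej] -> 9 lines: hpd kdap uemoj bza sej jexg rqzj wzcvv vpm
Hunk 3: at line 4 remove [jexg,rqzj] add [pgq,hixy] -> 9 lines: hpd kdap uemoj bza sej pgq hixy wzcvv vpm
Hunk 4: at line 1 remove [uemoj,bza,sej] add [vkl,oth,yxuny] -> 9 lines: hpd kdap vkl oth yxuny pgq hixy wzcvv vpm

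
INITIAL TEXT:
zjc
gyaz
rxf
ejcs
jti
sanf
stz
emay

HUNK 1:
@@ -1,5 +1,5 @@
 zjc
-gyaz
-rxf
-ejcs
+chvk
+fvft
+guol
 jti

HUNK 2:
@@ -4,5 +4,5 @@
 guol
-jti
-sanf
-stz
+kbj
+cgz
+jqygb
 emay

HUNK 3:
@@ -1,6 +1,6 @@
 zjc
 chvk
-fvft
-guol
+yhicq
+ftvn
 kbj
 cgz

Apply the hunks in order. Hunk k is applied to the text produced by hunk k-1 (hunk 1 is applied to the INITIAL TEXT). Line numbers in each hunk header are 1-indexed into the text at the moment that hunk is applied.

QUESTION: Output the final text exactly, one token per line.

Answer: zjc
chvk
yhicq
ftvn
kbj
cgz
jqygb
emay

Derivation:
Hunk 1: at line 1 remove [gyaz,rxf,ejcs] add [chvk,fvft,guol] -> 8 lines: zjc chvk fvft guol jti sanf stz emay
Hunk 2: at line 4 remove [jti,sanf,stz] add [kbj,cgz,jqygb] -> 8 lines: zjc chvk fvft guol kbj cgz jqygb emay
Hunk 3: at line 1 remove [fvft,guol] add [yhicq,ftvn] -> 8 lines: zjc chvk yhicq ftvn kbj cgz jqygb emay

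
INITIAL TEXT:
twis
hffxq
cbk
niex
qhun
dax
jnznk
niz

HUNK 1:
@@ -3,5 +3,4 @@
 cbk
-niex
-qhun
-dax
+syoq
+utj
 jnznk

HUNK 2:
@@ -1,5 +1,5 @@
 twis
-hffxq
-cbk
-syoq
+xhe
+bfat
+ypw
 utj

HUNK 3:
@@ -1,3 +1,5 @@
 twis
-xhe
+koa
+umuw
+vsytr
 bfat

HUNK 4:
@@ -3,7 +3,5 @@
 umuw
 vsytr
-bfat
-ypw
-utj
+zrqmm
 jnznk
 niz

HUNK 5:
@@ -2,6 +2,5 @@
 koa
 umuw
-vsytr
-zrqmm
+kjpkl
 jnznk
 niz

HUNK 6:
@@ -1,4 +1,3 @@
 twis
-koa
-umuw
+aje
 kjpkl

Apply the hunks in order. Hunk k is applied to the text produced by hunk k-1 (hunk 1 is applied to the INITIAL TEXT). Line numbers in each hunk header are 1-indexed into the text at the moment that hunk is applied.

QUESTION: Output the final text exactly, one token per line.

Answer: twis
aje
kjpkl
jnznk
niz

Derivation:
Hunk 1: at line 3 remove [niex,qhun,dax] add [syoq,utj] -> 7 lines: twis hffxq cbk syoq utj jnznk niz
Hunk 2: at line 1 remove [hffxq,cbk,syoq] add [xhe,bfat,ypw] -> 7 lines: twis xhe bfat ypw utj jnznk niz
Hunk 3: at line 1 remove [xhe] add [koa,umuw,vsytr] -> 9 lines: twis koa umuw vsytr bfat ypw utj jnznk niz
Hunk 4: at line 3 remove [bfat,ypw,utj] add [zrqmm] -> 7 lines: twis koa umuw vsytr zrqmm jnznk niz
Hunk 5: at line 2 remove [vsytr,zrqmm] add [kjpkl] -> 6 lines: twis koa umuw kjpkl jnznk niz
Hunk 6: at line 1 remove [koa,umuw] add [aje] -> 5 lines: twis aje kjpkl jnznk niz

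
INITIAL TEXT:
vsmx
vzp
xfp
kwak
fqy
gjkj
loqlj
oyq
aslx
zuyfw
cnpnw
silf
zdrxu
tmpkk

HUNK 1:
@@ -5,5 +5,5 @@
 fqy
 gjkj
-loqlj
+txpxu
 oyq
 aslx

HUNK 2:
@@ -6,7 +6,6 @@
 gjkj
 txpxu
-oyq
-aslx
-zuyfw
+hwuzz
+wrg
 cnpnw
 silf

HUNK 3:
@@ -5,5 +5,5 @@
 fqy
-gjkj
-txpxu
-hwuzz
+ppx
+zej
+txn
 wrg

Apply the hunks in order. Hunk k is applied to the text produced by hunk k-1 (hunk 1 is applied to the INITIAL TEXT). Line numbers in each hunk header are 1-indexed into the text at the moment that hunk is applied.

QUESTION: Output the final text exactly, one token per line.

Answer: vsmx
vzp
xfp
kwak
fqy
ppx
zej
txn
wrg
cnpnw
silf
zdrxu
tmpkk

Derivation:
Hunk 1: at line 5 remove [loqlj] add [txpxu] -> 14 lines: vsmx vzp xfp kwak fqy gjkj txpxu oyq aslx zuyfw cnpnw silf zdrxu tmpkk
Hunk 2: at line 6 remove [oyq,aslx,zuyfw] add [hwuzz,wrg] -> 13 lines: vsmx vzp xfp kwak fqy gjkj txpxu hwuzz wrg cnpnw silf zdrxu tmpkk
Hunk 3: at line 5 remove [gjkj,txpxu,hwuzz] add [ppx,zej,txn] -> 13 lines: vsmx vzp xfp kwak fqy ppx zej txn wrg cnpnw silf zdrxu tmpkk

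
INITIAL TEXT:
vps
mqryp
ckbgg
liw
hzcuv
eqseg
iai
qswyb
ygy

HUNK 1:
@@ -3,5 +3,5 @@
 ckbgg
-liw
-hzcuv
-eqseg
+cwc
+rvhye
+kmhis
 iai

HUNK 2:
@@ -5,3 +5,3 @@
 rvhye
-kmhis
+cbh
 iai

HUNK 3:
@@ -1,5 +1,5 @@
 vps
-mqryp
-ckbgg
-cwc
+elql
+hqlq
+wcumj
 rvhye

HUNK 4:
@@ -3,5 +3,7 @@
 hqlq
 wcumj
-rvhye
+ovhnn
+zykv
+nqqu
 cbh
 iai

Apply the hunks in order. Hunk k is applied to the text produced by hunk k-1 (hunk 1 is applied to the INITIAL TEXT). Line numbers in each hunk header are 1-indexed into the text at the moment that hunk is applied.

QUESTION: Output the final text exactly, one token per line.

Hunk 1: at line 3 remove [liw,hzcuv,eqseg] add [cwc,rvhye,kmhis] -> 9 lines: vps mqryp ckbgg cwc rvhye kmhis iai qswyb ygy
Hunk 2: at line 5 remove [kmhis] add [cbh] -> 9 lines: vps mqryp ckbgg cwc rvhye cbh iai qswyb ygy
Hunk 3: at line 1 remove [mqryp,ckbgg,cwc] add [elql,hqlq,wcumj] -> 9 lines: vps elql hqlq wcumj rvhye cbh iai qswyb ygy
Hunk 4: at line 3 remove [rvhye] add [ovhnn,zykv,nqqu] -> 11 lines: vps elql hqlq wcumj ovhnn zykv nqqu cbh iai qswyb ygy

Answer: vps
elql
hqlq
wcumj
ovhnn
zykv
nqqu
cbh
iai
qswyb
ygy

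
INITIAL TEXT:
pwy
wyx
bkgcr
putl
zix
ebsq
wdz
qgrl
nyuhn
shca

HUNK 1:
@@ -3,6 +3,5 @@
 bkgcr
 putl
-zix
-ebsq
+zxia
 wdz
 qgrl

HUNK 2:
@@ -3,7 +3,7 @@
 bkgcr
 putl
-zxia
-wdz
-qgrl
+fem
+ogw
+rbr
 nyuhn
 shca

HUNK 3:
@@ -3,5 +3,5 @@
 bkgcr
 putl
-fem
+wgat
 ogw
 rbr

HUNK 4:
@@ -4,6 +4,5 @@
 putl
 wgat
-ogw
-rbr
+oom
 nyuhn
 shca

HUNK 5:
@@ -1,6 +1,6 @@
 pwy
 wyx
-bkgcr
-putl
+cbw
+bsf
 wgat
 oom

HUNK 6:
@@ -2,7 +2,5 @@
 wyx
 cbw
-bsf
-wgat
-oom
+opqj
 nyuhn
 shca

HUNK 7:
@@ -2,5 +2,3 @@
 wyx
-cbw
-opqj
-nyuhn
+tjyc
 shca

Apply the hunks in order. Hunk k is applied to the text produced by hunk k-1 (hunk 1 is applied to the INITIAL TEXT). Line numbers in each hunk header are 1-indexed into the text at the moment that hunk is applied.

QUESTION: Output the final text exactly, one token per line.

Hunk 1: at line 3 remove [zix,ebsq] add [zxia] -> 9 lines: pwy wyx bkgcr putl zxia wdz qgrl nyuhn shca
Hunk 2: at line 3 remove [zxia,wdz,qgrl] add [fem,ogw,rbr] -> 9 lines: pwy wyx bkgcr putl fem ogw rbr nyuhn shca
Hunk 3: at line 3 remove [fem] add [wgat] -> 9 lines: pwy wyx bkgcr putl wgat ogw rbr nyuhn shca
Hunk 4: at line 4 remove [ogw,rbr] add [oom] -> 8 lines: pwy wyx bkgcr putl wgat oom nyuhn shca
Hunk 5: at line 1 remove [bkgcr,putl] add [cbw,bsf] -> 8 lines: pwy wyx cbw bsf wgat oom nyuhn shca
Hunk 6: at line 2 remove [bsf,wgat,oom] add [opqj] -> 6 lines: pwy wyx cbw opqj nyuhn shca
Hunk 7: at line 2 remove [cbw,opqj,nyuhn] add [tjyc] -> 4 lines: pwy wyx tjyc shca

Answer: pwy
wyx
tjyc
shca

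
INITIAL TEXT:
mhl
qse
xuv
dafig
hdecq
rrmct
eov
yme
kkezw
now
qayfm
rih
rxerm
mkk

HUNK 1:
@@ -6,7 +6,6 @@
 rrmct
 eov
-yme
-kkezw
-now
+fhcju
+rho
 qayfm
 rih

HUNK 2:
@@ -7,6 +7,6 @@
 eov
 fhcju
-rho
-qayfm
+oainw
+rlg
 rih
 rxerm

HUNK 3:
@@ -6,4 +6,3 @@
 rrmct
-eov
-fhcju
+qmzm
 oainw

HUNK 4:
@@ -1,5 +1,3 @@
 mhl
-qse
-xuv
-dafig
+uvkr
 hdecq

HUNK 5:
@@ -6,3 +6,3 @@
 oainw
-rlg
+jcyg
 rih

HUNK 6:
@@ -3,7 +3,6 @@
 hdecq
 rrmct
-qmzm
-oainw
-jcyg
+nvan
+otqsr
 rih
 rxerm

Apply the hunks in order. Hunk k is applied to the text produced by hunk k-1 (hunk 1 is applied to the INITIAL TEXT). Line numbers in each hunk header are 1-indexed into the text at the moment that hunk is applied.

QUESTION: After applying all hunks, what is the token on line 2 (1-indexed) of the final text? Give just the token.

Answer: uvkr

Derivation:
Hunk 1: at line 6 remove [yme,kkezw,now] add [fhcju,rho] -> 13 lines: mhl qse xuv dafig hdecq rrmct eov fhcju rho qayfm rih rxerm mkk
Hunk 2: at line 7 remove [rho,qayfm] add [oainw,rlg] -> 13 lines: mhl qse xuv dafig hdecq rrmct eov fhcju oainw rlg rih rxerm mkk
Hunk 3: at line 6 remove [eov,fhcju] add [qmzm] -> 12 lines: mhl qse xuv dafig hdecq rrmct qmzm oainw rlg rih rxerm mkk
Hunk 4: at line 1 remove [qse,xuv,dafig] add [uvkr] -> 10 lines: mhl uvkr hdecq rrmct qmzm oainw rlg rih rxerm mkk
Hunk 5: at line 6 remove [rlg] add [jcyg] -> 10 lines: mhl uvkr hdecq rrmct qmzm oainw jcyg rih rxerm mkk
Hunk 6: at line 3 remove [qmzm,oainw,jcyg] add [nvan,otqsr] -> 9 lines: mhl uvkr hdecq rrmct nvan otqsr rih rxerm mkk
Final line 2: uvkr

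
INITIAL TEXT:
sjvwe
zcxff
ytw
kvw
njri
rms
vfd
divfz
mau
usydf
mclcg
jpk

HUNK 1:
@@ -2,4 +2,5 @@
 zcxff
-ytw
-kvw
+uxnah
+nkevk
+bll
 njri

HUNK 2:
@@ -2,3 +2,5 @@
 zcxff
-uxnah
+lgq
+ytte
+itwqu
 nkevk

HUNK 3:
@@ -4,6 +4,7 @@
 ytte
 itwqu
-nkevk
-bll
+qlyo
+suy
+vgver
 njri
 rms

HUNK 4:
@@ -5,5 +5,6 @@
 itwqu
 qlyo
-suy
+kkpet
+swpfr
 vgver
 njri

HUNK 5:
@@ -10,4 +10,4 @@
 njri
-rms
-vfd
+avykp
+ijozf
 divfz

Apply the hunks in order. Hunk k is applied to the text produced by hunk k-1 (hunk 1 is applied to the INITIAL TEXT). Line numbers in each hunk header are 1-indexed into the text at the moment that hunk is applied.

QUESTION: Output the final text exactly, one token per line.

Hunk 1: at line 2 remove [ytw,kvw] add [uxnah,nkevk,bll] -> 13 lines: sjvwe zcxff uxnah nkevk bll njri rms vfd divfz mau usydf mclcg jpk
Hunk 2: at line 2 remove [uxnah] add [lgq,ytte,itwqu] -> 15 lines: sjvwe zcxff lgq ytte itwqu nkevk bll njri rms vfd divfz mau usydf mclcg jpk
Hunk 3: at line 4 remove [nkevk,bll] add [qlyo,suy,vgver] -> 16 lines: sjvwe zcxff lgq ytte itwqu qlyo suy vgver njri rms vfd divfz mau usydf mclcg jpk
Hunk 4: at line 5 remove [suy] add [kkpet,swpfr] -> 17 lines: sjvwe zcxff lgq ytte itwqu qlyo kkpet swpfr vgver njri rms vfd divfz mau usydf mclcg jpk
Hunk 5: at line 10 remove [rms,vfd] add [avykp,ijozf] -> 17 lines: sjvwe zcxff lgq ytte itwqu qlyo kkpet swpfr vgver njri avykp ijozf divfz mau usydf mclcg jpk

Answer: sjvwe
zcxff
lgq
ytte
itwqu
qlyo
kkpet
swpfr
vgver
njri
avykp
ijozf
divfz
mau
usydf
mclcg
jpk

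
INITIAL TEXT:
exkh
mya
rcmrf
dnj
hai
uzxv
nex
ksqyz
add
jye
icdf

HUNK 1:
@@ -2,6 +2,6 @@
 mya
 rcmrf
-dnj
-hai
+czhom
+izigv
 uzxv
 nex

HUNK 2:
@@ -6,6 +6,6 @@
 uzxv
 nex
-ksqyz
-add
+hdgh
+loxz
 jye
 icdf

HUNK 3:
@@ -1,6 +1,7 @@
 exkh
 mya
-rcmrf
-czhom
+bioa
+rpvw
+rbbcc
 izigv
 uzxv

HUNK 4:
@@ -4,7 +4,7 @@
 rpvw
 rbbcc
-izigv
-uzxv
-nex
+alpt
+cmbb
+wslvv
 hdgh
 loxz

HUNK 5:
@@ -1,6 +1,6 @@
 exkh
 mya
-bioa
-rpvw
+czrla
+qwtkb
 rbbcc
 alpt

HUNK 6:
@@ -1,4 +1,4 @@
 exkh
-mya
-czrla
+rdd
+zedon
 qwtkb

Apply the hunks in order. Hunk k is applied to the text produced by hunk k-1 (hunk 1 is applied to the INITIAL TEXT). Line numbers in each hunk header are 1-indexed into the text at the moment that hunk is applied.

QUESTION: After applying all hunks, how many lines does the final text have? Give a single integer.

Hunk 1: at line 2 remove [dnj,hai] add [czhom,izigv] -> 11 lines: exkh mya rcmrf czhom izigv uzxv nex ksqyz add jye icdf
Hunk 2: at line 6 remove [ksqyz,add] add [hdgh,loxz] -> 11 lines: exkh mya rcmrf czhom izigv uzxv nex hdgh loxz jye icdf
Hunk 3: at line 1 remove [rcmrf,czhom] add [bioa,rpvw,rbbcc] -> 12 lines: exkh mya bioa rpvw rbbcc izigv uzxv nex hdgh loxz jye icdf
Hunk 4: at line 4 remove [izigv,uzxv,nex] add [alpt,cmbb,wslvv] -> 12 lines: exkh mya bioa rpvw rbbcc alpt cmbb wslvv hdgh loxz jye icdf
Hunk 5: at line 1 remove [bioa,rpvw] add [czrla,qwtkb] -> 12 lines: exkh mya czrla qwtkb rbbcc alpt cmbb wslvv hdgh loxz jye icdf
Hunk 6: at line 1 remove [mya,czrla] add [rdd,zedon] -> 12 lines: exkh rdd zedon qwtkb rbbcc alpt cmbb wslvv hdgh loxz jye icdf
Final line count: 12

Answer: 12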